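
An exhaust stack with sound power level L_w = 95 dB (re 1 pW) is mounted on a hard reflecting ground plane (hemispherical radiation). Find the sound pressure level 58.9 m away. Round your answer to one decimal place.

51.6 dB

The power spreads over a hemisphere of area 2π·r², so L_p = L_w − 10·log₁₀(2π·r²).
2π·r² = 2.18e+04 m², 10·log₁₀ of that is 43.384 dB.
L_p = 95 − 43.384 = 51.62 dB.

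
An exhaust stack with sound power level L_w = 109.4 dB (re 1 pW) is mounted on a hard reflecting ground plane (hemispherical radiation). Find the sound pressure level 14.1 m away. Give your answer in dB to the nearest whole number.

The power spreads over a hemisphere of area 2π·r², so L_p = L_w − 10·log₁₀(2π·r²).
2π·r² = 1249 m², 10·log₁₀ of that is 30.966 dB.
L_p = 109.4 − 30.966 = 78.43 dB.

78 dB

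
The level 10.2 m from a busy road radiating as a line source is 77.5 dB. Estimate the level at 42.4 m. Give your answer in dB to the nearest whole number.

For a line source, L₂ = L₁ − 10·log₁₀(r₂/r₁).
L₂ = 77.5 − 10·log₁₀(42.4/10.2) = 77.5 − 6.188 = 71.31 dB.

71 dB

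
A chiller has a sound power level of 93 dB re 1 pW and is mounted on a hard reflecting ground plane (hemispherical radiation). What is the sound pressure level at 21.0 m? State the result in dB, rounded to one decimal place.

The power spreads over a hemisphere of area 2π·r², so L_p = L_w − 10·log₁₀(2π·r²).
2π·r² = 2771 m², 10·log₁₀ of that is 34.426 dB.
L_p = 93 − 34.426 = 58.57 dB.

58.6 dB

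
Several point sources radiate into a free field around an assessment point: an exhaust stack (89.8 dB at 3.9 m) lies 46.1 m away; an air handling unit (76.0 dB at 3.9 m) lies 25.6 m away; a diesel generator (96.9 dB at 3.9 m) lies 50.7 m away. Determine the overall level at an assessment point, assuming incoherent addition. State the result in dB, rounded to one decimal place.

75.7 dB

First find each source's level at the receiver (point-source: −20·log₁₀(r/r_ref)), then combine on an intensity basis.
exhaust stack: 89.8 − 20·log₁₀(46.1/3.9) = 89.8 − 21.45 = 68.35 dB.
air handling unit: 76.0 − 20·log₁₀(25.6/3.9) = 76.0 − 16.34 = 59.66 dB.
diesel generator: 96.9 − 20·log₁₀(50.7/3.9) = 96.9 − 22.28 = 74.62 dB.
Σ 10^(L/10) = 3.674e+07 → L_total = 10·log₁₀(3.674e+07) = 75.65 dB.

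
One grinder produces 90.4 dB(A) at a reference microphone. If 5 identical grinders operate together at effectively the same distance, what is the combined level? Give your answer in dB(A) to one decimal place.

97.4 dB(A)

With 5 equal, uncorrelated contributions the intensity is 5× that of one unit, giving a rise of 10·log₁₀ 5.
L_total = 90.4 + 10·log₁₀(5) = 90.4 + 6.990 = 97.39 dB(A).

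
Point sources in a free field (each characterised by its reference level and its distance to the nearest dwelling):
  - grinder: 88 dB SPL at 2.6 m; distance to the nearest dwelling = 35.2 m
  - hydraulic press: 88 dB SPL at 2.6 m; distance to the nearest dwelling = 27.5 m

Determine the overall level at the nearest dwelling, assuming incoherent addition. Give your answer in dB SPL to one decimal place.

Propagate each source to the receiver with L = L_ref − 20·log₁₀(r/r_ref), then add intensities.
grinder: 88 − 20·log₁₀(35.2/2.6) = 88 − 22.63 = 65.37 dB SPL.
hydraulic press: 88 − 20·log₁₀(27.5/2.6) = 88 − 20.49 = 67.51 dB SPL.
Σ 10^(L/10) = 9.082e+06 → L_total = 10·log₁₀(9.082e+06) = 69.58 dB SPL.

69.6 dB SPL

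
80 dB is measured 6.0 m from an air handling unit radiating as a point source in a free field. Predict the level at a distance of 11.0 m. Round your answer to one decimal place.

74.7 dB

Spherical spreading from a point source gives a 20·log₁₀(r₂/r₁) drop.
L₂ = 80 − 20·log₁₀(11.0/6.0) = 80 − 5.265 = 74.74 dB.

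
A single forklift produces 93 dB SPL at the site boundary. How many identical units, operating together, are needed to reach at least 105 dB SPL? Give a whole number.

N identical sources give L₁ + 10·log₁₀ N, so require 10·log₁₀ N ≥ 105 − 93 = 12.0 dB.
N ≥ 10^(12.0/10) = 15.849, so N = 16.

16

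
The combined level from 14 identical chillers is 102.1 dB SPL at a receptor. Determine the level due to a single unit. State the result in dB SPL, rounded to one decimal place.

90.6 dB SPL

Dividing the total intensity by 14 lowers the level by 10·log₁₀ 14 = 11.461 dB: L₁ = 102.1 − 11.461.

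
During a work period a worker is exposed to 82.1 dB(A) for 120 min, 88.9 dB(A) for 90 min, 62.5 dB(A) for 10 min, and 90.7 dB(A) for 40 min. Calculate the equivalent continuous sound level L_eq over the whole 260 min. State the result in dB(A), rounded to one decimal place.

The energy average is taken in the linear domain: L_eq = 10·log₁₀[(Σ tᵢ·10^(Lᵢ/10))/T], T = 260 min.
Σ tᵢ·10^(Lᵢ/10) = 120·10^(82.1/10) + 90·10^(88.9/10) + 10·10^(62.5/10) + 40·10^(90.7/10) = 1.363e+11.
L_eq = 10·log₁₀(1.363e+11/260) = 87.20 dB(A).

87.2 dB(A)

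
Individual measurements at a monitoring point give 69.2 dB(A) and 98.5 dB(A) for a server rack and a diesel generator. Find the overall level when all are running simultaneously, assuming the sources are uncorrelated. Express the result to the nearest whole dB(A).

For uncorrelated sources the intensities add, so convert each level to linear form, sum, and take 10·log₁₀ of the total.
Σ 10^(L/10) = 10^(69.2/10) + 10^(98.5/10) = 7.088e+09.
L_total = 10·log₁₀(7.088e+09) = 98.51 dB(A).

99 dB(A)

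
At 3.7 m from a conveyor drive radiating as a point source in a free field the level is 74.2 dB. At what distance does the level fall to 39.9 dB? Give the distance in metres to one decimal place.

192.0 m

Point-source spreading drops the level by 20·log₁₀(r₂/r₁); inverting, r₂/r₁ = 10^(ΔL/20).
r₂ = 3.7·10^((74.2−39.9)/20) = 3.7·10^(34.3/20) = 191.96 m.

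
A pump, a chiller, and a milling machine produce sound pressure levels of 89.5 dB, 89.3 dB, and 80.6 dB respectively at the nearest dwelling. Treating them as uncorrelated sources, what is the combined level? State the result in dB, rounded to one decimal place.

92.7 dB

Incoherent sources combine by intensity addition: L_total = 10·log₁₀(Σ 10^(L_i/10)).
Σ 10^(L/10) = 10^(89.5/10) + 10^(89.3/10) + 10^(80.6/10) = 1.857e+09.
L_total = 10·log₁₀(1.857e+09) = 92.69 dB.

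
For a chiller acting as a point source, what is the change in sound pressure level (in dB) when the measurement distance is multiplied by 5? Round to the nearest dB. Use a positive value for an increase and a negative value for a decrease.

With spherical spreading the level changes by −20·log₁₀(r₂/r₁).
ΔL = −20·log₁₀(5) = -13.98 dB.

-14 dB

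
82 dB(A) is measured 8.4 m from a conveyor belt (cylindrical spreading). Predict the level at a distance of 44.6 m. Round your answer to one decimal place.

For a line source, L₂ = L₁ − 10·log₁₀(r₂/r₁).
L₂ = 82 − 10·log₁₀(44.6/8.4) = 82 − 7.251 = 74.75 dB(A).

74.7 dB(A)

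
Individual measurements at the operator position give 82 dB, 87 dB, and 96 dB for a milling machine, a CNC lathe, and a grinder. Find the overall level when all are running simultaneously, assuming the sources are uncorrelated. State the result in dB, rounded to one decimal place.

96.7 dB

Incoherent sources combine by intensity addition: L_total = 10·log₁₀(Σ 10^(L_i/10)).
Σ 10^(L/10) = 10^(82/10) + 10^(87/10) + 10^(96/10) = 4.641e+09.
L_total = 10·log₁₀(4.641e+09) = 96.67 dB.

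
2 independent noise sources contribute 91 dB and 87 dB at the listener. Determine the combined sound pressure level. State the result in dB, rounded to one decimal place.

For uncorrelated sources the intensities add, so convert each level to linear form, sum, and take 10·log₁₀ of the total.
Σ 10^(L/10) = 10^(91/10) + 10^(87/10) = 1.760e+09.
L_total = 10·log₁₀(1.760e+09) = 92.46 dB.

92.5 dB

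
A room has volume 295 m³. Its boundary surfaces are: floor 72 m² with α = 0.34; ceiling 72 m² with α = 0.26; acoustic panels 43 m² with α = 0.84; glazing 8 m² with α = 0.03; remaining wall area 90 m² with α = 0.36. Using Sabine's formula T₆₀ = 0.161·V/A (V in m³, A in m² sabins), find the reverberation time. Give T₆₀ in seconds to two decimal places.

A = Σ Sᵢαᵢ = 72·0.34 + 72·0.26 + 43·0.84 + 8·0.03 + 90·0.36 = 111.96 m².
T₆₀ = 0.161 × 295 / 111.96 = 0.424 s.

0.42 s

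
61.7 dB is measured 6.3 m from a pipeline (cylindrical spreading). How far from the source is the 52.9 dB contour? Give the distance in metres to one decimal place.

For a line source L₁ − L₂ = 10·log₁₀(r₂/r₁), so r₂ = r₁·10^((L₁−L₂)/10).
r₂ = 6.3·10^((61.7−52.9)/10) = 6.3·10^(8.8/10) = 47.79 m.

47.8 m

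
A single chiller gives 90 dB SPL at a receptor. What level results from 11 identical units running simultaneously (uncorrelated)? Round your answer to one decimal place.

100.4 dB SPL

With 11 equal, uncorrelated contributions the intensity is 11× that of one unit, giving a rise of 10·log₁₀ 11.
L_total = 90 + 10·log₁₀(11) = 90 + 10.414 = 100.41 dB SPL.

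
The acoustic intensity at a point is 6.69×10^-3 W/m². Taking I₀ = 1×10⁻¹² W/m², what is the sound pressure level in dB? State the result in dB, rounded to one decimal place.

I/I₀ = 6.69×10^-3/10⁻¹² = 6.69×10^9, and L = 10·log₁₀(I/I₀).
L = 10·(0.8254 + 9) = 98.25 dB.

98.3 dB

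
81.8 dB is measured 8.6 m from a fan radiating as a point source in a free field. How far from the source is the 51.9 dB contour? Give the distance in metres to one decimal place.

For a point source L₁ − L₂ = 20·log₁₀(r₂/r₁), so r₂ = r₁·10^((L₁−L₂)/20).
r₂ = 8.6·10^((81.8−51.9)/20) = 8.6·10^(29.9/20) = 268.84 m.

268.8 m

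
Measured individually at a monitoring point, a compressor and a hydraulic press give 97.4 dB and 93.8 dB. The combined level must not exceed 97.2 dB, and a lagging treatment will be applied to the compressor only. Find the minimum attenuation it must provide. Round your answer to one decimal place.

The untreated sources together contribute 10^(93.8/10) = 2.399e+09, i.e. 93.80 dB.
The limit corresponds to 10^(97.2/10) = 5.248e+09; subtracting the fixed part leaves 2.849e+09 for the compressor, i.e. 94.55 dB.
Required insertion loss = 97.4 − 94.55 = 2.85 dB.

2.9 dB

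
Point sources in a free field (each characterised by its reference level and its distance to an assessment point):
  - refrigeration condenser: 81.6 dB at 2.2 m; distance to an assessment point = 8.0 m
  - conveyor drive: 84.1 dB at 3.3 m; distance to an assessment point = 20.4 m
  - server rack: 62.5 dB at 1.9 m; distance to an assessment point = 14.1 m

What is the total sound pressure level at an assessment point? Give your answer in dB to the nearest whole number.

First find each source's level at the receiver (point-source: −20·log₁₀(r/r_ref)), then combine on an intensity basis.
refrigeration condenser: 81.6 − 20·log₁₀(8.0/2.2) = 81.6 − 11.21 = 70.39 dB.
conveyor drive: 84.1 − 20·log₁₀(20.4/3.3) = 84.1 − 15.82 = 68.28 dB.
server rack: 62.5 − 20·log₁₀(14.1/1.9) = 62.5 − 17.41 = 45.09 dB.
Σ 10^(L/10) = 1.769e+07 → L_total = 10·log₁₀(1.769e+07) = 72.48 dB.

72 dB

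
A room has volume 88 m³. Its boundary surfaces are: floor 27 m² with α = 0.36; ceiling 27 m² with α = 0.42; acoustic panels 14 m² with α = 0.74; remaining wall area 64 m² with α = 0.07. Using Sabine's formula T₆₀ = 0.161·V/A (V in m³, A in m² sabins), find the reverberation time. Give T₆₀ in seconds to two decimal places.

Summing Sᵢαᵢ: 27·0.36 + 27·0.42 + 14·0.74 + 64·0.07 = 35.90 m².
T₆₀ = 0.161 × 88 / 35.90 = 0.395 s.

0.39 s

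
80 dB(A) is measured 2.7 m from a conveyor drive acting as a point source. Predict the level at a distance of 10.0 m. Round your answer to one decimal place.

Spherical spreading from a point source gives a 20·log₁₀(r₂/r₁) drop.
L₂ = 80 − 20·log₁₀(10.0/2.7) = 80 − 11.373 = 68.63 dB(A).

68.6 dB(A)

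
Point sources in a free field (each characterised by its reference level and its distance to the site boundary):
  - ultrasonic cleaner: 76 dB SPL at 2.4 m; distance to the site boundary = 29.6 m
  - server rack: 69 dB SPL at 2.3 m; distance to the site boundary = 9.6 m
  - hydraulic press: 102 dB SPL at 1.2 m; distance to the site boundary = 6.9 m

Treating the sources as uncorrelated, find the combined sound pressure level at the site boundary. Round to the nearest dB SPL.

87 dB SPL

Apply inverse-square spreading to bring every level to the receiver, then sum 10^(L/10).
ultrasonic cleaner: 76 − 20·log₁₀(29.6/2.4) = 76 − 21.82 = 54.18 dB SPL.
server rack: 69 − 20·log₁₀(9.6/2.3) = 69 − 12.41 = 56.59 dB SPL.
hydraulic press: 102 − 20·log₁₀(6.9/1.2) = 102 − 15.19 = 86.81 dB SPL.
Σ 10^(L/10) = 4.801e+08 → L_total = 10·log₁₀(4.801e+08) = 86.81 dB SPL.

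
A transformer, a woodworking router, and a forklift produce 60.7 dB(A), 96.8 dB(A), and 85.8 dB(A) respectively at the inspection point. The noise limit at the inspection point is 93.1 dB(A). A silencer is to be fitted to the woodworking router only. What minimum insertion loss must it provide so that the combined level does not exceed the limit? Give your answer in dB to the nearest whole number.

5 dB

The untreated sources together contribute 10^(60.7/10) + 10^(85.8/10) = 3.814e+08, i.e. 85.81 dB(A).
To meet 93.1 dB(A) overall, the treated woodworking router may contribute at most 10^(93.1/10) − 3.814e+08 = 1.660e+09, i.e. 92.20 dB(A).
Required insertion loss = 96.8 − 92.20 = 4.60 dB.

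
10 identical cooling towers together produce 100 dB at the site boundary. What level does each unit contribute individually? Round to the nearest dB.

90 dB

For N identical incoherent sources L_total = L₁ + 10·log₁₀ N, so L₁ = 100 − 10·log₁₀(10) = 100 − 10.000.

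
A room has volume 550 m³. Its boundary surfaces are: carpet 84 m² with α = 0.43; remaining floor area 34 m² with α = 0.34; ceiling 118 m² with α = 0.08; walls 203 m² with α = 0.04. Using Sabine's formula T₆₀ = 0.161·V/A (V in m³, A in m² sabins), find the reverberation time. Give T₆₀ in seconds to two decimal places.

A = Σ Sᵢαᵢ = 84·0.43 + 34·0.34 + 118·0.08 + 203·0.04 = 65.24 m².
T₆₀ = 0.161·V/A = 0.161·550/65.24 = 1.357 s.

1.36 s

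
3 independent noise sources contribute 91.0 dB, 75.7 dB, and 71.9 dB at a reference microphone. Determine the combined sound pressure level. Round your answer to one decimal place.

91.2 dB

For uncorrelated sources the intensities add, so convert each level to linear form, sum, and take 10·log₁₀ of the total.
Σ 10^(L/10) = 10^(91.0/10) + 10^(75.7/10) + 10^(71.9/10) = 1.312e+09.
L_total = 10·log₁₀(1.312e+09) = 91.18 dB.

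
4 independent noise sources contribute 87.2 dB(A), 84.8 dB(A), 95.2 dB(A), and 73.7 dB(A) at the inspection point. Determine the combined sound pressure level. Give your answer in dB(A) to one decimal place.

96.2 dB(A)

Incoherent sources combine by intensity addition: L_total = 10·log₁₀(Σ 10^(L_i/10)).
Σ 10^(L/10) = 10^(87.2/10) + 10^(84.8/10) + 10^(95.2/10) + 10^(73.7/10) = 4.162e+09.
L_total = 10·log₁₀(4.162e+09) = 96.19 dB(A).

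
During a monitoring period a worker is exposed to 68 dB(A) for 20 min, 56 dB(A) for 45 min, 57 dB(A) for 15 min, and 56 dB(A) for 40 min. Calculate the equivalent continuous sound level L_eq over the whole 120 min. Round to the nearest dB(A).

61 dB(A)

Weight each interval's intensity by its duration and average over T = 120 min:
Σ tᵢ·10^(Lᵢ/10) = 20·10^(68/10) + 45·10^(56/10) + 15·10^(57/10) + 40·10^(56/10) = 1.675e+08.
L_eq = 10·log₁₀(1.675e+08/120) = 61.45 dB(A).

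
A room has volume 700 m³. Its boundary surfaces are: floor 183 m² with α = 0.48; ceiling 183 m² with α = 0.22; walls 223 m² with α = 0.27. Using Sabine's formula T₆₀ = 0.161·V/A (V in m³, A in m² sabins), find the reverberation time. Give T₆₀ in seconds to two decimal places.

0.60 s

A = Σ Sᵢαᵢ = 183·0.48 + 183·0.22 + 223·0.27 = 188.31 m².
T₆₀ = 0.161·V/A = 0.161·700/188.31 = 0.598 s.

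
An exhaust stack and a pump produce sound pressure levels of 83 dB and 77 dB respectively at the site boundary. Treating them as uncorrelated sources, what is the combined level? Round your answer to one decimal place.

Incoherent sources combine by intensity addition: L_total = 10·log₁₀(Σ 10^(L_i/10)).
Σ 10^(L/10) = 10^(83/10) + 10^(77/10) = 2.496e+08.
L_total = 10·log₁₀(2.496e+08) = 83.97 dB.

84.0 dB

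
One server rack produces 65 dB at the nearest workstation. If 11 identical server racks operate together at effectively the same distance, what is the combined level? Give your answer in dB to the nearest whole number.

75 dB

L_total = L₁ + 10·log₁₀ N for N identical incoherent sources.
L_total = 65 + 10·log₁₀(11) = 65 + 10.414 = 75.41 dB.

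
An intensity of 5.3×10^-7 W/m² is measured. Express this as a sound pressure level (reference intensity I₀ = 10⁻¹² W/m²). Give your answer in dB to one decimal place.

L = 10·log₁₀(I/I₀) = 10·log₁₀(5.3×10^-7/10⁻¹²) = 10·log₁₀(5.3×10^5).
L = 10·(0.7243 + 5) = 57.24 dB.

57.2 dB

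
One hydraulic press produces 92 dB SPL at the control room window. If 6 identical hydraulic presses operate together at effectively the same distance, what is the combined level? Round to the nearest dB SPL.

100 dB SPL

L_total = L₁ + 10·log₁₀ N for N identical incoherent sources.
L_total = 92 + 10·log₁₀(6) = 92 + 7.782 = 99.78 dB SPL.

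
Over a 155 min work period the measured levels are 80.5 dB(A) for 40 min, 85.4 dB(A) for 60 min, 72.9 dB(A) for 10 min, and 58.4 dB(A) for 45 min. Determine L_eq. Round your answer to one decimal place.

82.2 dB(A)

L_eq = 10·log₁₀[(1/T)·Σ tᵢ·10^(Lᵢ/10)] with T = 155 min.
Σ tᵢ·10^(Lᵢ/10) = 40·10^(80.5/10) + 60·10^(85.4/10) + 10·10^(72.9/10) + 45·10^(58.4/10) = 2.552e+10.
L_eq = 10·log₁₀(2.552e+10/155) = 82.17 dB(A).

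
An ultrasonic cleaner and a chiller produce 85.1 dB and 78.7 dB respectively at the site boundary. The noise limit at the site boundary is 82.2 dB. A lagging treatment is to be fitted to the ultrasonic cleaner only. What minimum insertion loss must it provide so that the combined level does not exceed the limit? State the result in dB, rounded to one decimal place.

Fixed contribution from the other source: Σ 10^(L/10) = 10^(78.7/10) = 7.413e+07 (78.70 dB).
To meet 82.2 dB overall, the treated ultrasonic cleaner may contribute at most 10^(82.2/10) − 7.413e+07 = 9.183e+07, i.e. 79.63 dB.
So the ultrasonic cleaner must be reduced from 85.1 to 79.63 dB: IL = 5.47 dB.

5.5 dB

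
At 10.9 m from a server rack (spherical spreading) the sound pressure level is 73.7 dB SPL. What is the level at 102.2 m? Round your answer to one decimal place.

54.3 dB SPL

For a point source, L₂ = L₁ − 20·log₁₀(r₂/r₁).
L₂ = 73.7 − 20·log₁₀(102.2/10.9) = 73.7 − 19.440 = 54.26 dB SPL.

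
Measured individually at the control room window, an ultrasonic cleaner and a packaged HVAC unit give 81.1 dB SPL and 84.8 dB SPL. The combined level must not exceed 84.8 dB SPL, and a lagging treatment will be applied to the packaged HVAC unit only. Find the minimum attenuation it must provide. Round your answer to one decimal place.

2.4 dB

Fixed contribution from the other source: Σ 10^(L/10) = 10^(81.1/10) = 1.288e+08 (81.10 dB SPL).
To meet 84.8 dB SPL overall, the treated packaged HVAC unit may contribute at most 10^(84.8/10) − 1.288e+08 = 1.732e+08, i.e. 82.38 dB SPL.
So the packaged HVAC unit must be reduced from 84.8 to 82.38 dB SPL: IL = 2.42 dB.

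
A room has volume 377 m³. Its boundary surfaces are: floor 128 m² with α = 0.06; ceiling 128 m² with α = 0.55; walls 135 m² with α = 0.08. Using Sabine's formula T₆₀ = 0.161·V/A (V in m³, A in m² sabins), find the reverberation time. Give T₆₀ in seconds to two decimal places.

0.68 s

Summing Sᵢαᵢ: 128·0.06 + 128·0.55 + 135·0.08 = 88.88 m².
T₆₀ = 0.161·V/A = 0.161·377/88.88 = 0.683 s.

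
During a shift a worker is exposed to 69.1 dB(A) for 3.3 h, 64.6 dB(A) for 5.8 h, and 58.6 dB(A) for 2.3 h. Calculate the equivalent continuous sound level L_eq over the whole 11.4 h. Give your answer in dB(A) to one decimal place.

The energy average is taken in the linear domain: L_eq = 10·log₁₀[(Σ tᵢ·10^(Lᵢ/10))/T], T = 11.4 h.
Σ tᵢ·10^(Lᵢ/10) = 3.3·10^(69.1/10) + 5.8·10^(64.6/10) + 2.3·10^(58.6/10) = 4.522e+07.
L_eq = 10·log₁₀(4.522e+07/11.4) = 65.98 dB(A).

66.0 dB(A)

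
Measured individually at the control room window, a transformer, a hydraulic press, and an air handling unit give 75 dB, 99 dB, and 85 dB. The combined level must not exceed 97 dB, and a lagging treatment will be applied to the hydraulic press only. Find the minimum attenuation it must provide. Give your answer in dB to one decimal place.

Everything except the hydraulic press sums to 10^(75/10) + 10^(85/10) = 3.479e+08 in linear terms, 85.41 dB.
The limit corresponds to 10^(97/10) = 5.012e+09; subtracting the fixed part leaves 4.664e+09 for the hydraulic press, i.e. 96.69 dB.
Required insertion loss = 99 − 96.69 = 2.31 dB.

2.3 dB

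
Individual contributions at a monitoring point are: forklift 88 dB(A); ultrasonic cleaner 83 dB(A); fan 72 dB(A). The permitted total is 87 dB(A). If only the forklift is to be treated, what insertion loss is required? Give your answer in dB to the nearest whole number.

3 dB

Everything except the forklift sums to 10^(83/10) + 10^(72/10) = 2.154e+08 in linear terms, 83.33 dB(A).
To meet 87 dB(A) overall, the treated forklift may contribute at most 10^(87/10) − 2.154e+08 = 2.858e+08, i.e. 84.56 dB(A).
Required insertion loss = 88 − 84.56 = 3.44 dB.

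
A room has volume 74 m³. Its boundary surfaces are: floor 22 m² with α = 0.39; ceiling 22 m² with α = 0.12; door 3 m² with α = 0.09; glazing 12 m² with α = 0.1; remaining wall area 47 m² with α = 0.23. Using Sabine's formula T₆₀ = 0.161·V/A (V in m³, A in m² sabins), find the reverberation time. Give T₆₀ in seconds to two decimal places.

0.51 s

Summing Sᵢαᵢ: 22·0.39 + 22·0.12 + 3·0.09 + 12·0.1 + 47·0.23 = 23.50 m².
T₆₀ = 0.161·V/A = 0.161·74/23.50 = 0.507 s.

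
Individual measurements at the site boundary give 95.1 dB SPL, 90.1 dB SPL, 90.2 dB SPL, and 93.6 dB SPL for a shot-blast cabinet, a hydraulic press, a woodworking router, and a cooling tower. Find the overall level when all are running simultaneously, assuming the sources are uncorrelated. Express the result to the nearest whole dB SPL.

99 dB SPL

Incoherent sources combine by intensity addition: L_total = 10·log₁₀(Σ 10^(L_i/10)).
Σ 10^(L/10) = 10^(95.1/10) + 10^(90.1/10) + 10^(90.2/10) + 10^(93.6/10) = 7.597e+09.
L_total = 10·log₁₀(7.597e+09) = 98.81 dB SPL.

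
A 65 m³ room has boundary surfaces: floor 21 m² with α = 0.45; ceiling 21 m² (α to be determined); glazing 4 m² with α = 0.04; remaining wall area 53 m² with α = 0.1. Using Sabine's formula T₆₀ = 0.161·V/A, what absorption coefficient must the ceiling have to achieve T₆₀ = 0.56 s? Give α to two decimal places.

From T₆₀ = 0.161·V/A, the target T₆₀ = 0.56 s needs A = 0.161·65/0.56 = 18.69 m².
Absorption from the other surfaces = 21·0.45 + 4·0.04 + 53·0.1 = 14.91 m², so the ceiling must supply 3.78 m² over 21 m².
α = 3.78/21 = 0.180.

0.18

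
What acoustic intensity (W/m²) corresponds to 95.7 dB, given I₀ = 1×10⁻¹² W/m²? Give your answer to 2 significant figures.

0.0037 W/m²

I = I₀·10^(L/10) = 10⁻¹² × 10^(95.7/10) = 10^(-2.430).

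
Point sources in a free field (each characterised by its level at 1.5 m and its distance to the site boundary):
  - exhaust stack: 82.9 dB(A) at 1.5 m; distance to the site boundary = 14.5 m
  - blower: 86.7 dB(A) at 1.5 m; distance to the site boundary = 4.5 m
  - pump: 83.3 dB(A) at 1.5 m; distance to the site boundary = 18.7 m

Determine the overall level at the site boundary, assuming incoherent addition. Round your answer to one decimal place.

First find each source's level at the receiver (point-source: −20·log₁₀(r/r_ref)), then combine on an intensity basis.
exhaust stack: 82.9 − 20·log₁₀(14.5/1.5) = 82.9 − 19.71 = 63.19 dB(A).
blower: 86.7 − 20·log₁₀(4.5/1.5) = 86.7 − 9.54 = 77.16 dB(A).
pump: 83.3 − 20·log₁₀(18.7/1.5) = 83.3 − 21.92 = 61.38 dB(A).
Σ 10^(L/10) = 5.543e+07 → L_total = 10·log₁₀(5.543e+07) = 77.44 dB(A).

77.4 dB(A)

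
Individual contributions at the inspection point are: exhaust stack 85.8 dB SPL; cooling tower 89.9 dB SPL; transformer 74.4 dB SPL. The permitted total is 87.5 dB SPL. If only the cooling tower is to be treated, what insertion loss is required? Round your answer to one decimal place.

8.0 dB

The untreated sources together contribute 10^(85.8/10) + 10^(74.4/10) = 4.077e+08, i.e. 86.10 dB SPL.
To meet 87.5 dB SPL overall, the treated cooling tower may contribute at most 10^(87.5/10) − 4.077e+08 = 1.546e+08, i.e. 81.89 dB SPL.
Required insertion loss = 89.9 − 81.89 = 8.01 dB.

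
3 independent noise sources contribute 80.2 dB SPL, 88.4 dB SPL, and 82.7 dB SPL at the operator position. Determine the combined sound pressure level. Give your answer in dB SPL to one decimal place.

89.9 dB SPL

For uncorrelated sources the intensities add, so convert each level to linear form, sum, and take 10·log₁₀ of the total.
Σ 10^(L/10) = 10^(80.2/10) + 10^(88.4/10) + 10^(82.7/10) = 9.828e+08.
L_total = 10·log₁₀(9.828e+08) = 89.92 dB SPL.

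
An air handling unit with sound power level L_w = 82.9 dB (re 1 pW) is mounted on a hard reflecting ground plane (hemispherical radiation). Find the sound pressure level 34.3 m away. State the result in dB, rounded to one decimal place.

L_p = L_w − 10·log₁₀(2π·r²) with r = 34.3 m.
2π·r² = 7392 m², 10·log₁₀ of that is 38.688 dB.
L_p = 82.9 − 38.688 = 44.21 dB.

44.2 dB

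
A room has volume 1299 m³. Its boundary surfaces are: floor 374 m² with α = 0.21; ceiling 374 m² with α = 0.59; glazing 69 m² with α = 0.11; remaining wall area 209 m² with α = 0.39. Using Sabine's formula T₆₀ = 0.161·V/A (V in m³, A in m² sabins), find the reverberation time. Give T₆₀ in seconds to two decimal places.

Total absorption A = 374·0.21 + 374·0.59 + 69·0.11 + 209·0.39 = 388.30 m² sabins.
T₆₀ = 0.161·V/A = 0.161·1299/388.30 = 0.539 s.

0.54 s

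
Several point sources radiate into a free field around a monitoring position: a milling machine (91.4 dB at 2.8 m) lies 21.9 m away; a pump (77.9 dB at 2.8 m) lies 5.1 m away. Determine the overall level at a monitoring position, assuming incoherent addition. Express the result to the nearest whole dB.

Apply inverse-square spreading to bring every level to the receiver, then sum 10^(L/10).
milling machine: 91.4 − 20·log₁₀(21.9/2.8) = 91.4 − 17.87 = 73.53 dB.
pump: 77.9 − 20·log₁₀(5.1/2.8) = 77.9 − 5.21 = 72.69 dB.
Σ 10^(L/10) = 4.115e+07 → L_total = 10·log₁₀(4.115e+07) = 76.14 dB.

76 dB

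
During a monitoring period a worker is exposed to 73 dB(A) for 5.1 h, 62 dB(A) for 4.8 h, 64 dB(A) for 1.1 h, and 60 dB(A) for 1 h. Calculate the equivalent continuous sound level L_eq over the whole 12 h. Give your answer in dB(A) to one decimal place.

69.7 dB(A)

L_eq = 10·log₁₀[(1/T)·Σ tᵢ·10^(Lᵢ/10)] with T = 12 h.
Σ tᵢ·10^(Lᵢ/10) = 5.1·10^(73/10) + 4.8·10^(62/10) + 1.1·10^(64/10) + 1·10^(60/10) = 1.131e+08.
L_eq = 10·log₁₀(1.131e+08/12) = 69.74 dB(A).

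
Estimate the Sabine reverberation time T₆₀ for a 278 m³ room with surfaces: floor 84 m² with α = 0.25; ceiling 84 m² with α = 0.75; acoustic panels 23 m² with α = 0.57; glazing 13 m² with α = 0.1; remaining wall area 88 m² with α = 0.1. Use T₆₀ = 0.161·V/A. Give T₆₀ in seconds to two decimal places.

0.42 s

Summing Sᵢαᵢ: 84·0.25 + 84·0.75 + 23·0.57 + 13·0.1 + 88·0.1 = 107.21 m².
T₆₀ = 0.161·V/A = 0.161·278/107.21 = 0.417 s.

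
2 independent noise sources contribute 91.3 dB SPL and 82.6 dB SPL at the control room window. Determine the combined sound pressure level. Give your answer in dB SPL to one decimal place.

Incoherent sources combine by intensity addition: L_total = 10·log₁₀(Σ 10^(L_i/10)).
Σ 10^(L/10) = 10^(91.3/10) + 10^(82.6/10) = 1.531e+09.
L_total = 10·log₁₀(1.531e+09) = 91.85 dB SPL.

91.8 dB SPL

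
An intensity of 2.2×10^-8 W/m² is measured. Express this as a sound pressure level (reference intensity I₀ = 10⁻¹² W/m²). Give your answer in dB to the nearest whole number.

43 dB

I/I₀ = 2.2×10^-8/10⁻¹² = 2.2×10^4, and L = 10·log₁₀(I/I₀).
L = 10·(0.3424 + 4) = 43.42 dB.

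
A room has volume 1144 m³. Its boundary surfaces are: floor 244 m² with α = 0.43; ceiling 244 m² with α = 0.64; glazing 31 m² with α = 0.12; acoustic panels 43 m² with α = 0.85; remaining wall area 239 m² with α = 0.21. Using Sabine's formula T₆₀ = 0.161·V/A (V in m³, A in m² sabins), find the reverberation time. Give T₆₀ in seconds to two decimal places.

0.52 s

A = Σ Sᵢαᵢ = 244·0.43 + 244·0.64 + 31·0.12 + 43·0.85 + 239·0.21 = 351.54 m².
T₆₀ = 0.161 × 1144 / 351.54 = 0.524 s.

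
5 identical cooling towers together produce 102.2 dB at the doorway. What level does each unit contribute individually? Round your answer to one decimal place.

95.2 dB

5 equal contributions raise the level by 10·log₁₀ 5 = 6.990 dB, so each unit alone gives 102.2 − 6.990.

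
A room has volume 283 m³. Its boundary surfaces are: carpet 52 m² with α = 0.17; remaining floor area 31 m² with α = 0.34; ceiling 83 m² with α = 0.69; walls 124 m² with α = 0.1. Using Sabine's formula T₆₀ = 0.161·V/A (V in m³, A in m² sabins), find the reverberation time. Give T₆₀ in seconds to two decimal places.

0.51 s

A = Σ Sᵢαᵢ = 52·0.17 + 31·0.34 + 83·0.69 + 124·0.1 = 89.05 m².
T₆₀ = 0.161·V/A = 0.161·283/89.05 = 0.512 s.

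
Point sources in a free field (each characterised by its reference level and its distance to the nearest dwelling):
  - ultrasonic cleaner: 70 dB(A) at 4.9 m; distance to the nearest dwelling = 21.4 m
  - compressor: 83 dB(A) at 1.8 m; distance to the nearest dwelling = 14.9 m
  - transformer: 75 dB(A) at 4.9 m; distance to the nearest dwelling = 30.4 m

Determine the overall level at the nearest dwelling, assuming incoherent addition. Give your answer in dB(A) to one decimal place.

66.3 dB(A)

Apply inverse-square spreading to bring every level to the receiver, then sum 10^(L/10).
ultrasonic cleaner: 70 − 20·log₁₀(21.4/4.9) = 70 − 12.80 = 57.20 dB(A).
compressor: 83 − 20·log₁₀(14.9/1.8) = 83 − 18.36 = 64.64 dB(A).
transformer: 75 − 20·log₁₀(30.4/4.9) = 75 − 15.85 = 59.15 dB(A).
Σ 10^(L/10) = 4.258e+06 → L_total = 10·log₁₀(4.258e+06) = 66.29 dB(A).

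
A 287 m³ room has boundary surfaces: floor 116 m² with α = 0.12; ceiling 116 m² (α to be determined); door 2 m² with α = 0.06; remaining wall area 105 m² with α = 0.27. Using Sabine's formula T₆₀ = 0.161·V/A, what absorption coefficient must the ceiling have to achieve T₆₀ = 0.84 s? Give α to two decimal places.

0.11

From T₆₀ = 0.161·V/A, the target T₆₀ = 0.84 s needs A = 0.161·287/0.84 = 55.01 m².
Absorption from the other surfaces = 116·0.12 + 2·0.06 + 105·0.27 = 42.39 m², so the ceiling must supply 12.62 m² over 116 m².
α = 12.62/116 = 0.109.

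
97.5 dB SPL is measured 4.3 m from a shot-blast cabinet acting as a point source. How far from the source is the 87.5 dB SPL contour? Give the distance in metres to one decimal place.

13.6 m

For a point source L₁ − L₂ = 20·log₁₀(r₂/r₁), so r₂ = r₁·10^((L₁−L₂)/20).
r₂ = 4.3·10^((97.5−87.5)/20) = 4.3·10^(10.0/20) = 13.60 m.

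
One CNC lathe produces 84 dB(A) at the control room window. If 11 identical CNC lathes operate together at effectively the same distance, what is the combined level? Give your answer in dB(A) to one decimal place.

94.4 dB(A)

L_total = L₁ + 10·log₁₀ N for N identical incoherent sources.
L_total = 84 + 10·log₁₀(11) = 84 + 10.414 = 94.41 dB(A).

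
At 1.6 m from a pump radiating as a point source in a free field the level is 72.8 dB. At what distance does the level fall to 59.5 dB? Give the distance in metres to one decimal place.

7.4 m

For a point source L₁ − L₂ = 20·log₁₀(r₂/r₁), so r₂ = r₁·10^((L₁−L₂)/20).
r₂ = 1.6·10^((72.8−59.5)/20) = 1.6·10^(13.3/20) = 7.40 m.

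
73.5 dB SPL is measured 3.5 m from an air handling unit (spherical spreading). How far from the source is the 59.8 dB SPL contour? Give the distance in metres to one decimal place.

Point-source spreading drops the level by 20·log₁₀(r₂/r₁); inverting, r₂/r₁ = 10^(ΔL/20).
r₂ = 3.5·10^((73.5−59.8)/20) = 3.5·10^(13.7/20) = 16.95 m.

16.9 m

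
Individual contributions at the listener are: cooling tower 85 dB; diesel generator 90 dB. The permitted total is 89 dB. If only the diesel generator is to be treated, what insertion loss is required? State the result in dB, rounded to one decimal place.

3.2 dB

Fixed contribution from the other source: Σ 10^(L/10) = 10^(85/10) = 3.162e+08 (85.00 dB).
The limit corresponds to 10^(89/10) = 7.943e+08; subtracting the fixed part leaves 4.781e+08 for the diesel generator, i.e. 86.80 dB.
So the diesel generator must be reduced from 90 to 86.80 dB: IL = 3.20 dB.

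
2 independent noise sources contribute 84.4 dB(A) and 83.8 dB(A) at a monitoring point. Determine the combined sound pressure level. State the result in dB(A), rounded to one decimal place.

87.1 dB(A)

For uncorrelated sources the intensities add, so convert each level to linear form, sum, and take 10·log₁₀ of the total.
Σ 10^(L/10) = 10^(84.4/10) + 10^(83.8/10) = 5.153e+08.
L_total = 10·log₁₀(5.153e+08) = 87.12 dB(A).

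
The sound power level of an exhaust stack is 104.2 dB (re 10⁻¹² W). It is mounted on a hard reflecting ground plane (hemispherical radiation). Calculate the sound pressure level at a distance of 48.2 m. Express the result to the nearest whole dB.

The power spreads over a hemisphere of area 2π·r², so L_p = L_w − 10·log₁₀(2π·r²).
2π·r² = 1.46e+04 m², 10·log₁₀ of that is 41.643 dB.
L_p = 104.2 − 41.643 = 62.56 dB.

63 dB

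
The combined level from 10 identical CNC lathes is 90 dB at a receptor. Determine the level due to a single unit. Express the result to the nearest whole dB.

80 dB

10 equal contributions raise the level by 10·log₁₀ 10 = 10.000 dB, so each unit alone gives 90 − 10.000.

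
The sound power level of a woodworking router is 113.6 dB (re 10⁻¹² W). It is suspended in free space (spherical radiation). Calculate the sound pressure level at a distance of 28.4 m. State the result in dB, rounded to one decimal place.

73.5 dB

L_p = L_w − 10·log₁₀(4π·r²) with r = 28.4 m.
4π·r² = 1.014e+04 m², 10·log₁₀ of that is 40.058 dB.
L_p = 113.6 − 40.058 = 73.54 dB.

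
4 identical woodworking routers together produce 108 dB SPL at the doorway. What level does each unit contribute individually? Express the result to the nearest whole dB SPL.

Dividing the total intensity by 4 lowers the level by 10·log₁₀ 4 = 6.021 dB: L₁ = 108 − 6.021.

102 dB SPL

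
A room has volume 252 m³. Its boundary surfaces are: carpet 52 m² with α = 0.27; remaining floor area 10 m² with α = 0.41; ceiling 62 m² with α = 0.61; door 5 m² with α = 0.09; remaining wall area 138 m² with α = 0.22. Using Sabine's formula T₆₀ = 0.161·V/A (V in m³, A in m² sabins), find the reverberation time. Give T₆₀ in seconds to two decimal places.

0.47 s

A = Σ Sᵢαᵢ = 52·0.27 + 10·0.41 + 62·0.61 + 5·0.09 + 138·0.22 = 86.77 m².
T₆₀ = 0.161·V/A = 0.161·252/86.77 = 0.468 s.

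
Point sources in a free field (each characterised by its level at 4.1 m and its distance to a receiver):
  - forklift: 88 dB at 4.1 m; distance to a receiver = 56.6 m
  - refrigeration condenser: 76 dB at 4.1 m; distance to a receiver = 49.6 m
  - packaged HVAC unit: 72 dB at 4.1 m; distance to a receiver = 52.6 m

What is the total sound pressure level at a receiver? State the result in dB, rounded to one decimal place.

Apply inverse-square spreading to bring every level to the receiver, then sum 10^(L/10).
forklift: 88 − 20·log₁₀(56.6/4.1) = 88 − 22.80 = 65.20 dB.
refrigeration condenser: 76 − 20·log₁₀(49.6/4.1) = 76 − 21.65 = 54.35 dB.
packaged HVAC unit: 72 − 20·log₁₀(52.6/4.1) = 72 − 22.16 = 49.84 dB.
Σ 10^(L/10) = 3.679e+06 → L_total = 10·log₁₀(3.679e+06) = 65.66 dB.

65.7 dB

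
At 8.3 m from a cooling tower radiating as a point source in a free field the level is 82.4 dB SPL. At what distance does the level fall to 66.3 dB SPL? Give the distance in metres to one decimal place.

53.0 m

Point-source spreading drops the level by 20·log₁₀(r₂/r₁); inverting, r₂/r₁ = 10^(ΔL/20).
r₂ = 8.3·10^((82.4−66.3)/20) = 8.3·10^(16.1/20) = 52.98 m.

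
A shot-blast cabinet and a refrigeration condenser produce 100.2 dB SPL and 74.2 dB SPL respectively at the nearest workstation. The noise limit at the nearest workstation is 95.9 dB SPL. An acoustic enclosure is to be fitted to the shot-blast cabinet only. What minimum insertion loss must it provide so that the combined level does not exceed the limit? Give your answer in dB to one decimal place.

The untreated sources together contribute 10^(74.2/10) = 2.630e+07, i.e. 74.20 dB SPL.
To meet 95.9 dB SPL overall, the treated shot-blast cabinet may contribute at most 10^(95.9/10) − 2.630e+07 = 3.864e+09, i.e. 95.87 dB SPL.
Required insertion loss = 100.2 − 95.87 = 4.33 dB.

4.3 dB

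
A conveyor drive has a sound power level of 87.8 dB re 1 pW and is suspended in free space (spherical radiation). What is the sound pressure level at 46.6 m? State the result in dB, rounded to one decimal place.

The power spreads over a sphere of area 4π·r², so L_p = L_w − 10·log₁₀(4π·r²).
4π·r² = 2.729e+04 m², 10·log₁₀ of that is 44.360 dB.
L_p = 87.8 − 44.360 = 43.44 dB.

43.4 dB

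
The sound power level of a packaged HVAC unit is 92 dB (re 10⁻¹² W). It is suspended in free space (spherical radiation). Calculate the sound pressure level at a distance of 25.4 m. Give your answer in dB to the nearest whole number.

53 dB

L_p = L_w − 10·log₁₀(4π·r²) with r = 25.4 m.
4π·r² = 8107 m², 10·log₁₀ of that is 39.089 dB.
L_p = 92 − 39.089 = 52.91 dB.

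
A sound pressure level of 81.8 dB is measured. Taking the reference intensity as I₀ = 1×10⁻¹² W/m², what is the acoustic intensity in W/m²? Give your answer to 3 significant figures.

0.000151 W/m²

I = I₀·10^(L/10) = 10⁻¹² × 10^(81.8/10) = 10^(-3.820).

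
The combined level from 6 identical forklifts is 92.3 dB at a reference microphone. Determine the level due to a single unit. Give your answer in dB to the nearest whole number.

85 dB

6 equal contributions raise the level by 10·log₁₀ 6 = 7.782 dB, so each unit alone gives 92.3 − 7.782.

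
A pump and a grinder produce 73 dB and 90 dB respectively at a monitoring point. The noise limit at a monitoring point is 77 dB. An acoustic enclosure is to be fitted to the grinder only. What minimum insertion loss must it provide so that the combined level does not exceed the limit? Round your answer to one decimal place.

Fixed contribution from the other source: Σ 10^(L/10) = 10^(73/10) = 1.995e+07 (73.00 dB).
To meet 77 dB overall, the treated grinder may contribute at most 10^(77/10) − 1.995e+07 = 3.017e+07, i.e. 74.80 dB.
Required insertion loss = 90 − 74.80 = 15.20 dB.

15.2 dB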